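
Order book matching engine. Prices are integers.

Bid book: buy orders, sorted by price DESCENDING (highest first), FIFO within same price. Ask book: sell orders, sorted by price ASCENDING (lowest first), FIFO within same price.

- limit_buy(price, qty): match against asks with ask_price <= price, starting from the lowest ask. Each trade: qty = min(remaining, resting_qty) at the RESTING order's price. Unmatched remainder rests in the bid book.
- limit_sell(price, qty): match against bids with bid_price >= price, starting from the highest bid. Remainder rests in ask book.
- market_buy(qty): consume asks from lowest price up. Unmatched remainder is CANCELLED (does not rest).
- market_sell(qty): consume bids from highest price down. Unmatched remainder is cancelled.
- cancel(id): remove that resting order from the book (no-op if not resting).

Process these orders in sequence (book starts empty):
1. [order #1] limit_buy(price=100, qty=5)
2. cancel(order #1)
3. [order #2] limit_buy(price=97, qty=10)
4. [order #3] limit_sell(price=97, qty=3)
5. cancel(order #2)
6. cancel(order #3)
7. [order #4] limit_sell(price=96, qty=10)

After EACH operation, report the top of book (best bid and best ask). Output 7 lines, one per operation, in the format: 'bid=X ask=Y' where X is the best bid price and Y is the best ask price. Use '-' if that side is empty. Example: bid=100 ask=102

After op 1 [order #1] limit_buy(price=100, qty=5): fills=none; bids=[#1:5@100] asks=[-]
After op 2 cancel(order #1): fills=none; bids=[-] asks=[-]
After op 3 [order #2] limit_buy(price=97, qty=10): fills=none; bids=[#2:10@97] asks=[-]
After op 4 [order #3] limit_sell(price=97, qty=3): fills=#2x#3:3@97; bids=[#2:7@97] asks=[-]
After op 5 cancel(order #2): fills=none; bids=[-] asks=[-]
After op 6 cancel(order #3): fills=none; bids=[-] asks=[-]
After op 7 [order #4] limit_sell(price=96, qty=10): fills=none; bids=[-] asks=[#4:10@96]

Answer: bid=100 ask=-
bid=- ask=-
bid=97 ask=-
bid=97 ask=-
bid=- ask=-
bid=- ask=-
bid=- ask=96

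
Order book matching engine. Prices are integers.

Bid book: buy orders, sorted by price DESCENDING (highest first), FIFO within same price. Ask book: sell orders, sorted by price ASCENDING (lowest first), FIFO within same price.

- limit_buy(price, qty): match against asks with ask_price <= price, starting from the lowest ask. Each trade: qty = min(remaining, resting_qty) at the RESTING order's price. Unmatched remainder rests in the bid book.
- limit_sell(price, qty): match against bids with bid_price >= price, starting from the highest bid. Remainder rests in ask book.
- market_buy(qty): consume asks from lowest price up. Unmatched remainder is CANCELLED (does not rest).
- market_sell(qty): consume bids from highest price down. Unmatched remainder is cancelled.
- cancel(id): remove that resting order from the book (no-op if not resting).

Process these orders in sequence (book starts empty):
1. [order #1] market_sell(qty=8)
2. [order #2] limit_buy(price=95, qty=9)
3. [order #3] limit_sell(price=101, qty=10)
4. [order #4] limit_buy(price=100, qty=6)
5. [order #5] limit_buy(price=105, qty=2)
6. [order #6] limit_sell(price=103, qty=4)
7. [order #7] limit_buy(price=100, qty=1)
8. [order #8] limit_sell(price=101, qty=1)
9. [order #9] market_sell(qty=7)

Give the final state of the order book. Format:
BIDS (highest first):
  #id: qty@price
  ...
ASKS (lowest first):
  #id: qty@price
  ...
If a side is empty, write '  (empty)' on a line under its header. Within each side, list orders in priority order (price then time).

Answer: BIDS (highest first):
  #2: 9@95
ASKS (lowest first):
  #3: 8@101
  #8: 1@101
  #6: 4@103

Derivation:
After op 1 [order #1] market_sell(qty=8): fills=none; bids=[-] asks=[-]
After op 2 [order #2] limit_buy(price=95, qty=9): fills=none; bids=[#2:9@95] asks=[-]
After op 3 [order #3] limit_sell(price=101, qty=10): fills=none; bids=[#2:9@95] asks=[#3:10@101]
After op 4 [order #4] limit_buy(price=100, qty=6): fills=none; bids=[#4:6@100 #2:9@95] asks=[#3:10@101]
After op 5 [order #5] limit_buy(price=105, qty=2): fills=#5x#3:2@101; bids=[#4:6@100 #2:9@95] asks=[#3:8@101]
After op 6 [order #6] limit_sell(price=103, qty=4): fills=none; bids=[#4:6@100 #2:9@95] asks=[#3:8@101 #6:4@103]
After op 7 [order #7] limit_buy(price=100, qty=1): fills=none; bids=[#4:6@100 #7:1@100 #2:9@95] asks=[#3:8@101 #6:4@103]
After op 8 [order #8] limit_sell(price=101, qty=1): fills=none; bids=[#4:6@100 #7:1@100 #2:9@95] asks=[#3:8@101 #8:1@101 #6:4@103]
After op 9 [order #9] market_sell(qty=7): fills=#4x#9:6@100 #7x#9:1@100; bids=[#2:9@95] asks=[#3:8@101 #8:1@101 #6:4@103]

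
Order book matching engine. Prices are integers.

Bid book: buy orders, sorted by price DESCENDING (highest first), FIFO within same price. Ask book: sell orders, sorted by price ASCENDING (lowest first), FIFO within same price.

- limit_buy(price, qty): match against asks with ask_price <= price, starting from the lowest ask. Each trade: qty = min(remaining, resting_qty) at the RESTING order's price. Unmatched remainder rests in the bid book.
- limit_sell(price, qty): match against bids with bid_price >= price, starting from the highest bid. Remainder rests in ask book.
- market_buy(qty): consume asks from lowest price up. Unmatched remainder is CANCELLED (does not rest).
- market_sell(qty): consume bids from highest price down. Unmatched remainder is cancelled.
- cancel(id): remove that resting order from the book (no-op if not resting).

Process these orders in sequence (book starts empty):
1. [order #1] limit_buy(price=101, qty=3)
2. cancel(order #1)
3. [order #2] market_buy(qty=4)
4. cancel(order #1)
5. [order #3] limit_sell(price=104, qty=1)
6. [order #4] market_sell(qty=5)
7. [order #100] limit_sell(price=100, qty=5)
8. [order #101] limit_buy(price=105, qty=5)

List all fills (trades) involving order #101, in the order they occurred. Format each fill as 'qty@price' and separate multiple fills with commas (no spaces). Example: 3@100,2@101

After op 1 [order #1] limit_buy(price=101, qty=3): fills=none; bids=[#1:3@101] asks=[-]
After op 2 cancel(order #1): fills=none; bids=[-] asks=[-]
After op 3 [order #2] market_buy(qty=4): fills=none; bids=[-] asks=[-]
After op 4 cancel(order #1): fills=none; bids=[-] asks=[-]
After op 5 [order #3] limit_sell(price=104, qty=1): fills=none; bids=[-] asks=[#3:1@104]
After op 6 [order #4] market_sell(qty=5): fills=none; bids=[-] asks=[#3:1@104]
After op 7 [order #100] limit_sell(price=100, qty=5): fills=none; bids=[-] asks=[#100:5@100 #3:1@104]
After op 8 [order #101] limit_buy(price=105, qty=5): fills=#101x#100:5@100; bids=[-] asks=[#3:1@104]

Answer: 5@100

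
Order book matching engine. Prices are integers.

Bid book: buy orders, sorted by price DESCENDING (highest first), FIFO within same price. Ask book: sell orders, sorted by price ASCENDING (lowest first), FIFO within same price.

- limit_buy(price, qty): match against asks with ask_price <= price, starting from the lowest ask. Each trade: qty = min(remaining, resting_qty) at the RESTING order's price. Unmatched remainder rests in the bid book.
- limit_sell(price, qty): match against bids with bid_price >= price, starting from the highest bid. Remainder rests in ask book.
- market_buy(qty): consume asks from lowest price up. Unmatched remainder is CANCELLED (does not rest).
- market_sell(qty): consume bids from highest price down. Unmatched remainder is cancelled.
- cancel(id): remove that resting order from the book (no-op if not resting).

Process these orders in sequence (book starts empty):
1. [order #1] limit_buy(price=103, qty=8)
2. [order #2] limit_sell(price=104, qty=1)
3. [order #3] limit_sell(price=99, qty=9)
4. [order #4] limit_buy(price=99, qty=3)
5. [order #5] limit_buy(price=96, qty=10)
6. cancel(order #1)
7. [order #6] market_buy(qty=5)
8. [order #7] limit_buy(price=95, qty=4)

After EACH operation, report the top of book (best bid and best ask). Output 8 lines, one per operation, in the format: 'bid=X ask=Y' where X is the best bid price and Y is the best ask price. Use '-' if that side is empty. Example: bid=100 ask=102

Answer: bid=103 ask=-
bid=103 ask=104
bid=- ask=99
bid=99 ask=104
bid=99 ask=104
bid=99 ask=104
bid=99 ask=-
bid=99 ask=-

Derivation:
After op 1 [order #1] limit_buy(price=103, qty=8): fills=none; bids=[#1:8@103] asks=[-]
After op 2 [order #2] limit_sell(price=104, qty=1): fills=none; bids=[#1:8@103] asks=[#2:1@104]
After op 3 [order #3] limit_sell(price=99, qty=9): fills=#1x#3:8@103; bids=[-] asks=[#3:1@99 #2:1@104]
After op 4 [order #4] limit_buy(price=99, qty=3): fills=#4x#3:1@99; bids=[#4:2@99] asks=[#2:1@104]
After op 5 [order #5] limit_buy(price=96, qty=10): fills=none; bids=[#4:2@99 #5:10@96] asks=[#2:1@104]
After op 6 cancel(order #1): fills=none; bids=[#4:2@99 #5:10@96] asks=[#2:1@104]
After op 7 [order #6] market_buy(qty=5): fills=#6x#2:1@104; bids=[#4:2@99 #5:10@96] asks=[-]
After op 8 [order #7] limit_buy(price=95, qty=4): fills=none; bids=[#4:2@99 #5:10@96 #7:4@95] asks=[-]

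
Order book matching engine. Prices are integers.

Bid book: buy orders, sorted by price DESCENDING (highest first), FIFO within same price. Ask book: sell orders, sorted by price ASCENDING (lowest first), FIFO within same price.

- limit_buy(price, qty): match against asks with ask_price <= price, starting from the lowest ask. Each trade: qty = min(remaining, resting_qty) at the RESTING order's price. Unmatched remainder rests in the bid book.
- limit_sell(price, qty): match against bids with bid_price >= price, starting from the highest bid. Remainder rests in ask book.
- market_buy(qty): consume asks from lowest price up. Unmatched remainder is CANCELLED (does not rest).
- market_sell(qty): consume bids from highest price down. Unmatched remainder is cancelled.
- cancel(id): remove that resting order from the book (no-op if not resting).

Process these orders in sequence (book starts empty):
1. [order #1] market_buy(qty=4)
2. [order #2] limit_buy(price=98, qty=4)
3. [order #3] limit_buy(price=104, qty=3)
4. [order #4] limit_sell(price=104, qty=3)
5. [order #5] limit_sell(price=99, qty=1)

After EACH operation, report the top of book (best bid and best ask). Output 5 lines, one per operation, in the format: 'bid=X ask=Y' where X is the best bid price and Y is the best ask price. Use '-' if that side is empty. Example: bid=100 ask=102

After op 1 [order #1] market_buy(qty=4): fills=none; bids=[-] asks=[-]
After op 2 [order #2] limit_buy(price=98, qty=4): fills=none; bids=[#2:4@98] asks=[-]
After op 3 [order #3] limit_buy(price=104, qty=3): fills=none; bids=[#3:3@104 #2:4@98] asks=[-]
After op 4 [order #4] limit_sell(price=104, qty=3): fills=#3x#4:3@104; bids=[#2:4@98] asks=[-]
After op 5 [order #5] limit_sell(price=99, qty=1): fills=none; bids=[#2:4@98] asks=[#5:1@99]

Answer: bid=- ask=-
bid=98 ask=-
bid=104 ask=-
bid=98 ask=-
bid=98 ask=99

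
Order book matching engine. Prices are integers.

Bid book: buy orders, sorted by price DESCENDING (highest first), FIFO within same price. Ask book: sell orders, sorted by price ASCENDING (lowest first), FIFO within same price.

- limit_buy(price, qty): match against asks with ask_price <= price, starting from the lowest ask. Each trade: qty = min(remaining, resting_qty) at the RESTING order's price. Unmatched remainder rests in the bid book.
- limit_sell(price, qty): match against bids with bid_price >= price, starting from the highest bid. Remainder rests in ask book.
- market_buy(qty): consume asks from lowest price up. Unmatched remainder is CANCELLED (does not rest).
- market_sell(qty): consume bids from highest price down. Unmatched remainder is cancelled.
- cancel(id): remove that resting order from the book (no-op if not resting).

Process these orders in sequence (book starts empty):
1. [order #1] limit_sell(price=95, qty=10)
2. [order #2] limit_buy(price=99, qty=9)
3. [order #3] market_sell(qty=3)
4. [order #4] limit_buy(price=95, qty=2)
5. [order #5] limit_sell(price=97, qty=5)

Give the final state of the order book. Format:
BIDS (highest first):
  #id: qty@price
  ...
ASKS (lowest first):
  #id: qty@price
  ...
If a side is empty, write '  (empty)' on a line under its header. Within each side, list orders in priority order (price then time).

Answer: BIDS (highest first):
  #4: 1@95
ASKS (lowest first):
  #5: 5@97

Derivation:
After op 1 [order #1] limit_sell(price=95, qty=10): fills=none; bids=[-] asks=[#1:10@95]
After op 2 [order #2] limit_buy(price=99, qty=9): fills=#2x#1:9@95; bids=[-] asks=[#1:1@95]
After op 3 [order #3] market_sell(qty=3): fills=none; bids=[-] asks=[#1:1@95]
After op 4 [order #4] limit_buy(price=95, qty=2): fills=#4x#1:1@95; bids=[#4:1@95] asks=[-]
After op 5 [order #5] limit_sell(price=97, qty=5): fills=none; bids=[#4:1@95] asks=[#5:5@97]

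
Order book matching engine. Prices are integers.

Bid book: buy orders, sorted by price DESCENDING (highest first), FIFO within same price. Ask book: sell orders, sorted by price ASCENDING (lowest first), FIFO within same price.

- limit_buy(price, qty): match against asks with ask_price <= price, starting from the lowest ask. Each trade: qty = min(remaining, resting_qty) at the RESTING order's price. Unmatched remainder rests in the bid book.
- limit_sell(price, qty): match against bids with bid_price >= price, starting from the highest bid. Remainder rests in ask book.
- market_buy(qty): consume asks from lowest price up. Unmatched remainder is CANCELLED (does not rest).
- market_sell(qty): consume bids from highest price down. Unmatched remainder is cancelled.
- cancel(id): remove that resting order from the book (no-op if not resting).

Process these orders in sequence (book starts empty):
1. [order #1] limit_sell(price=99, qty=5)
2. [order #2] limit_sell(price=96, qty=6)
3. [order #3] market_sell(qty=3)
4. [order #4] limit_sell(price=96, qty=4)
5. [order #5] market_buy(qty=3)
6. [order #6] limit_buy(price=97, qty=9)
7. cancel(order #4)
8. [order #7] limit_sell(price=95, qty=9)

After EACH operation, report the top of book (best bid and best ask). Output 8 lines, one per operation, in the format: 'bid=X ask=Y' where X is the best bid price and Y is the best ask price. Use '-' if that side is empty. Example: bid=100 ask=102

After op 1 [order #1] limit_sell(price=99, qty=5): fills=none; bids=[-] asks=[#1:5@99]
After op 2 [order #2] limit_sell(price=96, qty=6): fills=none; bids=[-] asks=[#2:6@96 #1:5@99]
After op 3 [order #3] market_sell(qty=3): fills=none; bids=[-] asks=[#2:6@96 #1:5@99]
After op 4 [order #4] limit_sell(price=96, qty=4): fills=none; bids=[-] asks=[#2:6@96 #4:4@96 #1:5@99]
After op 5 [order #5] market_buy(qty=3): fills=#5x#2:3@96; bids=[-] asks=[#2:3@96 #4:4@96 #1:5@99]
After op 6 [order #6] limit_buy(price=97, qty=9): fills=#6x#2:3@96 #6x#4:4@96; bids=[#6:2@97] asks=[#1:5@99]
After op 7 cancel(order #4): fills=none; bids=[#6:2@97] asks=[#1:5@99]
After op 8 [order #7] limit_sell(price=95, qty=9): fills=#6x#7:2@97; bids=[-] asks=[#7:7@95 #1:5@99]

Answer: bid=- ask=99
bid=- ask=96
bid=- ask=96
bid=- ask=96
bid=- ask=96
bid=97 ask=99
bid=97 ask=99
bid=- ask=95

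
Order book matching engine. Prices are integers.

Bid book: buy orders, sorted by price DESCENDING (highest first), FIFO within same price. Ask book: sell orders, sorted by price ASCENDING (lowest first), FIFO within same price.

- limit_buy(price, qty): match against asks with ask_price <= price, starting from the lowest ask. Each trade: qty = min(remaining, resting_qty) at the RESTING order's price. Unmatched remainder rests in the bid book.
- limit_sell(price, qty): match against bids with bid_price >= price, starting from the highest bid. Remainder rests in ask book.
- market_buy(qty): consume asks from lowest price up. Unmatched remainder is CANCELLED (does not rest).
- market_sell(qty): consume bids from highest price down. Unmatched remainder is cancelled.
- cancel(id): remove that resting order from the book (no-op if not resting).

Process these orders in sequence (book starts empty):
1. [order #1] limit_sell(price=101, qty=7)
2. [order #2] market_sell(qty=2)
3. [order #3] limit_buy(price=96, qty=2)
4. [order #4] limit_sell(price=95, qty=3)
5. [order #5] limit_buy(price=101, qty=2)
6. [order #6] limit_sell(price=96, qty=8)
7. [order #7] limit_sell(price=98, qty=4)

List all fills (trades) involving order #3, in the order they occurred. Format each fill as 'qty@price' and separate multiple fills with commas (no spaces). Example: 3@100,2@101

Answer: 2@96

Derivation:
After op 1 [order #1] limit_sell(price=101, qty=7): fills=none; bids=[-] asks=[#1:7@101]
After op 2 [order #2] market_sell(qty=2): fills=none; bids=[-] asks=[#1:7@101]
After op 3 [order #3] limit_buy(price=96, qty=2): fills=none; bids=[#3:2@96] asks=[#1:7@101]
After op 4 [order #4] limit_sell(price=95, qty=3): fills=#3x#4:2@96; bids=[-] asks=[#4:1@95 #1:7@101]
After op 5 [order #5] limit_buy(price=101, qty=2): fills=#5x#4:1@95 #5x#1:1@101; bids=[-] asks=[#1:6@101]
After op 6 [order #6] limit_sell(price=96, qty=8): fills=none; bids=[-] asks=[#6:8@96 #1:6@101]
After op 7 [order #7] limit_sell(price=98, qty=4): fills=none; bids=[-] asks=[#6:8@96 #7:4@98 #1:6@101]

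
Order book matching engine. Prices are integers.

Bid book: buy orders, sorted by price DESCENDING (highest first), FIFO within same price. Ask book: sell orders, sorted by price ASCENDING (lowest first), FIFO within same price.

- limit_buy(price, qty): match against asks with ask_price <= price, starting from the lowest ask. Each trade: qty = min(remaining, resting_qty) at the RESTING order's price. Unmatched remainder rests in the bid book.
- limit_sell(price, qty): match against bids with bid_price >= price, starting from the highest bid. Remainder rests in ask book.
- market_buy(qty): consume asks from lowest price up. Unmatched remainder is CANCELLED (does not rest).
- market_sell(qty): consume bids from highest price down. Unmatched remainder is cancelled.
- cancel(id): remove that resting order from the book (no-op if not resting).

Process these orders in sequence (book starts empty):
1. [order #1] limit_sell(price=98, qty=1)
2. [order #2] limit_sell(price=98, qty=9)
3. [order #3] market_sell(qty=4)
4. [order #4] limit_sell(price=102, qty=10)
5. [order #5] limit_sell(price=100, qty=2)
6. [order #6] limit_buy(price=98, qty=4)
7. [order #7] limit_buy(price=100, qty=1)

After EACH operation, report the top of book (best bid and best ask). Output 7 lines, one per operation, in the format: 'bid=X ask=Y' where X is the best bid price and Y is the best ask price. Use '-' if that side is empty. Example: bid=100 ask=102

Answer: bid=- ask=98
bid=- ask=98
bid=- ask=98
bid=- ask=98
bid=- ask=98
bid=- ask=98
bid=- ask=98

Derivation:
After op 1 [order #1] limit_sell(price=98, qty=1): fills=none; bids=[-] asks=[#1:1@98]
After op 2 [order #2] limit_sell(price=98, qty=9): fills=none; bids=[-] asks=[#1:1@98 #2:9@98]
After op 3 [order #3] market_sell(qty=4): fills=none; bids=[-] asks=[#1:1@98 #2:9@98]
After op 4 [order #4] limit_sell(price=102, qty=10): fills=none; bids=[-] asks=[#1:1@98 #2:9@98 #4:10@102]
After op 5 [order #5] limit_sell(price=100, qty=2): fills=none; bids=[-] asks=[#1:1@98 #2:9@98 #5:2@100 #4:10@102]
After op 6 [order #6] limit_buy(price=98, qty=4): fills=#6x#1:1@98 #6x#2:3@98; bids=[-] asks=[#2:6@98 #5:2@100 #4:10@102]
After op 7 [order #7] limit_buy(price=100, qty=1): fills=#7x#2:1@98; bids=[-] asks=[#2:5@98 #5:2@100 #4:10@102]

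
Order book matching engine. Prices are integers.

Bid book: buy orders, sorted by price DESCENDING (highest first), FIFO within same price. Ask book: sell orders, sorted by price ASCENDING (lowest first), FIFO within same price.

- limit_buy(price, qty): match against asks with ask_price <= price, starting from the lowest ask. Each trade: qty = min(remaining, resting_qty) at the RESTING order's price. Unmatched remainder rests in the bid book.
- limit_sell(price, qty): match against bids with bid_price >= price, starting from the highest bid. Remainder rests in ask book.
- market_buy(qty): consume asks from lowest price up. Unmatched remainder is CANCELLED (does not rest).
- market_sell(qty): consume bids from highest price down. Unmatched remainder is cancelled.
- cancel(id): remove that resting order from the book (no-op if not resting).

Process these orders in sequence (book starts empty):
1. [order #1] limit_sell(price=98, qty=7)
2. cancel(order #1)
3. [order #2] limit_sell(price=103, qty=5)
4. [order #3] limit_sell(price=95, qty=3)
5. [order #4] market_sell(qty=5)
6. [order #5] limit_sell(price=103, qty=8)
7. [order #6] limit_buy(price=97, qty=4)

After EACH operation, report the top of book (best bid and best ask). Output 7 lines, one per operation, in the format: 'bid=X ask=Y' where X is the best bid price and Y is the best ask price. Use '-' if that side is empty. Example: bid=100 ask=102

After op 1 [order #1] limit_sell(price=98, qty=7): fills=none; bids=[-] asks=[#1:7@98]
After op 2 cancel(order #1): fills=none; bids=[-] asks=[-]
After op 3 [order #2] limit_sell(price=103, qty=5): fills=none; bids=[-] asks=[#2:5@103]
After op 4 [order #3] limit_sell(price=95, qty=3): fills=none; bids=[-] asks=[#3:3@95 #2:5@103]
After op 5 [order #4] market_sell(qty=5): fills=none; bids=[-] asks=[#3:3@95 #2:5@103]
After op 6 [order #5] limit_sell(price=103, qty=8): fills=none; bids=[-] asks=[#3:3@95 #2:5@103 #5:8@103]
After op 7 [order #6] limit_buy(price=97, qty=4): fills=#6x#3:3@95; bids=[#6:1@97] asks=[#2:5@103 #5:8@103]

Answer: bid=- ask=98
bid=- ask=-
bid=- ask=103
bid=- ask=95
bid=- ask=95
bid=- ask=95
bid=97 ask=103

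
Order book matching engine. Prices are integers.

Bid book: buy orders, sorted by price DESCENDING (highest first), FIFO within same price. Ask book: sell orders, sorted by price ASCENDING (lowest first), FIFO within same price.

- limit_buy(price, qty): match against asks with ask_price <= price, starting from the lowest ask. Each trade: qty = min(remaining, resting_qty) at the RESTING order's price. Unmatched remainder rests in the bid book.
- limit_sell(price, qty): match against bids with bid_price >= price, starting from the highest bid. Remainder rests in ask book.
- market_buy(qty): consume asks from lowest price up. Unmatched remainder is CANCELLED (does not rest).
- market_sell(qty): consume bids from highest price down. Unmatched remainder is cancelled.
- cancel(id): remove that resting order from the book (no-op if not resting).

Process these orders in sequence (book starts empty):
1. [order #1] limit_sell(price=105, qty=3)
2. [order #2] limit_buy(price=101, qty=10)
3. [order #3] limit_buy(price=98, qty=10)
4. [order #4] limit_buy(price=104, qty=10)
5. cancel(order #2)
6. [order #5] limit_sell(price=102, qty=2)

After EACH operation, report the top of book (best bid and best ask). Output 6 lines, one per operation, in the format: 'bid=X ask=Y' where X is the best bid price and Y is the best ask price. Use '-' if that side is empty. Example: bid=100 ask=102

After op 1 [order #1] limit_sell(price=105, qty=3): fills=none; bids=[-] asks=[#1:3@105]
After op 2 [order #2] limit_buy(price=101, qty=10): fills=none; bids=[#2:10@101] asks=[#1:3@105]
After op 3 [order #3] limit_buy(price=98, qty=10): fills=none; bids=[#2:10@101 #3:10@98] asks=[#1:3@105]
After op 4 [order #4] limit_buy(price=104, qty=10): fills=none; bids=[#4:10@104 #2:10@101 #3:10@98] asks=[#1:3@105]
After op 5 cancel(order #2): fills=none; bids=[#4:10@104 #3:10@98] asks=[#1:3@105]
After op 6 [order #5] limit_sell(price=102, qty=2): fills=#4x#5:2@104; bids=[#4:8@104 #3:10@98] asks=[#1:3@105]

Answer: bid=- ask=105
bid=101 ask=105
bid=101 ask=105
bid=104 ask=105
bid=104 ask=105
bid=104 ask=105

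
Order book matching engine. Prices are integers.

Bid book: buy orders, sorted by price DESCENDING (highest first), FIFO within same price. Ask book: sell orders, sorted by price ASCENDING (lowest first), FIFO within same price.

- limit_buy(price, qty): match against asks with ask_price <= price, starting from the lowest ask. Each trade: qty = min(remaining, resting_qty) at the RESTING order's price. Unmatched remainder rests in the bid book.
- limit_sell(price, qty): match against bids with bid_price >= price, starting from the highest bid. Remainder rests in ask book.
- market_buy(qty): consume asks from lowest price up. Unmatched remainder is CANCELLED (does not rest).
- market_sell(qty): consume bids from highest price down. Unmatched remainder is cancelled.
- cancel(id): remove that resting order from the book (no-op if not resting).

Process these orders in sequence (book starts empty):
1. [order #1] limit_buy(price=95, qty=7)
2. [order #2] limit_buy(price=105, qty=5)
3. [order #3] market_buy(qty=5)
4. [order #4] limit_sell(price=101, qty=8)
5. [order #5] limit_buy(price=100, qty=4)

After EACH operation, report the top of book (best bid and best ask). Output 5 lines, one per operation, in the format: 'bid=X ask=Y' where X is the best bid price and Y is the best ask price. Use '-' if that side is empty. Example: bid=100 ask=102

After op 1 [order #1] limit_buy(price=95, qty=7): fills=none; bids=[#1:7@95] asks=[-]
After op 2 [order #2] limit_buy(price=105, qty=5): fills=none; bids=[#2:5@105 #1:7@95] asks=[-]
After op 3 [order #3] market_buy(qty=5): fills=none; bids=[#2:5@105 #1:7@95] asks=[-]
After op 4 [order #4] limit_sell(price=101, qty=8): fills=#2x#4:5@105; bids=[#1:7@95] asks=[#4:3@101]
After op 5 [order #5] limit_buy(price=100, qty=4): fills=none; bids=[#5:4@100 #1:7@95] asks=[#4:3@101]

Answer: bid=95 ask=-
bid=105 ask=-
bid=105 ask=-
bid=95 ask=101
bid=100 ask=101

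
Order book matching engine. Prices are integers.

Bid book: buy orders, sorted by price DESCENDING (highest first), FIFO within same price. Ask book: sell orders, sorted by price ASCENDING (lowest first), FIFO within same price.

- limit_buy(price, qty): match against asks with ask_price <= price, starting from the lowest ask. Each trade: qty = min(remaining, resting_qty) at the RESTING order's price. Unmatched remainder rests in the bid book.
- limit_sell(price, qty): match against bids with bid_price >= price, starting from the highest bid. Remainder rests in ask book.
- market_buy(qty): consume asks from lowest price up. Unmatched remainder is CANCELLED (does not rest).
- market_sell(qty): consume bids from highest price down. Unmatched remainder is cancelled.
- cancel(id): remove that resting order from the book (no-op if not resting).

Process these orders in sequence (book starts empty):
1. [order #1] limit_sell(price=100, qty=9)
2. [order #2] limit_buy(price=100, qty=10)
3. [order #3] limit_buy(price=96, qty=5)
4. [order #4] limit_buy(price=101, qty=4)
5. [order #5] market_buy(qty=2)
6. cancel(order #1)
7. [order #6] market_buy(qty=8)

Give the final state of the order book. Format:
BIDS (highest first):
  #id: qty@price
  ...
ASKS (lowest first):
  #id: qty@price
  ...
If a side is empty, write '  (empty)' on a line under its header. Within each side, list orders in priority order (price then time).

Answer: BIDS (highest first):
  #4: 4@101
  #2: 1@100
  #3: 5@96
ASKS (lowest first):
  (empty)

Derivation:
After op 1 [order #1] limit_sell(price=100, qty=9): fills=none; bids=[-] asks=[#1:9@100]
After op 2 [order #2] limit_buy(price=100, qty=10): fills=#2x#1:9@100; bids=[#2:1@100] asks=[-]
After op 3 [order #3] limit_buy(price=96, qty=5): fills=none; bids=[#2:1@100 #3:5@96] asks=[-]
After op 4 [order #4] limit_buy(price=101, qty=4): fills=none; bids=[#4:4@101 #2:1@100 #3:5@96] asks=[-]
After op 5 [order #5] market_buy(qty=2): fills=none; bids=[#4:4@101 #2:1@100 #3:5@96] asks=[-]
After op 6 cancel(order #1): fills=none; bids=[#4:4@101 #2:1@100 #3:5@96] asks=[-]
After op 7 [order #6] market_buy(qty=8): fills=none; bids=[#4:4@101 #2:1@100 #3:5@96] asks=[-]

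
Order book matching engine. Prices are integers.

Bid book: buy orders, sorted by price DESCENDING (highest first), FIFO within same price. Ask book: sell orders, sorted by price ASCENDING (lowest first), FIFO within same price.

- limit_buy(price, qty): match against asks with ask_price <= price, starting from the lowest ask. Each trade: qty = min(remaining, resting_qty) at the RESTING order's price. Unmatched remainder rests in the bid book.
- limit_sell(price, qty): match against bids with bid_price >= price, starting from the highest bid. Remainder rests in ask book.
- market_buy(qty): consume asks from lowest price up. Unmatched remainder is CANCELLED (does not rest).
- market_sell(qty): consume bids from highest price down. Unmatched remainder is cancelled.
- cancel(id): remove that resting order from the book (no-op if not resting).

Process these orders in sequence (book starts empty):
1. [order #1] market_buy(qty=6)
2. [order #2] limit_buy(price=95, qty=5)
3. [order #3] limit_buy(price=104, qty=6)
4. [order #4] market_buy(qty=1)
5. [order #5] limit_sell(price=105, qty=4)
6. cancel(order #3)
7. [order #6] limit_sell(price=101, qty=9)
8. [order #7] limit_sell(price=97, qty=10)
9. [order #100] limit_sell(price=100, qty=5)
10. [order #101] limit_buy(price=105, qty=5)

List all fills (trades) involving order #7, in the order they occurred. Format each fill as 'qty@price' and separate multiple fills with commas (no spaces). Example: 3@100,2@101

After op 1 [order #1] market_buy(qty=6): fills=none; bids=[-] asks=[-]
After op 2 [order #2] limit_buy(price=95, qty=5): fills=none; bids=[#2:5@95] asks=[-]
After op 3 [order #3] limit_buy(price=104, qty=6): fills=none; bids=[#3:6@104 #2:5@95] asks=[-]
After op 4 [order #4] market_buy(qty=1): fills=none; bids=[#3:6@104 #2:5@95] asks=[-]
After op 5 [order #5] limit_sell(price=105, qty=4): fills=none; bids=[#3:6@104 #2:5@95] asks=[#5:4@105]
After op 6 cancel(order #3): fills=none; bids=[#2:5@95] asks=[#5:4@105]
After op 7 [order #6] limit_sell(price=101, qty=9): fills=none; bids=[#2:5@95] asks=[#6:9@101 #5:4@105]
After op 8 [order #7] limit_sell(price=97, qty=10): fills=none; bids=[#2:5@95] asks=[#7:10@97 #6:9@101 #5:4@105]
After op 9 [order #100] limit_sell(price=100, qty=5): fills=none; bids=[#2:5@95] asks=[#7:10@97 #100:5@100 #6:9@101 #5:4@105]
After op 10 [order #101] limit_buy(price=105, qty=5): fills=#101x#7:5@97; bids=[#2:5@95] asks=[#7:5@97 #100:5@100 #6:9@101 #5:4@105]

Answer: 5@97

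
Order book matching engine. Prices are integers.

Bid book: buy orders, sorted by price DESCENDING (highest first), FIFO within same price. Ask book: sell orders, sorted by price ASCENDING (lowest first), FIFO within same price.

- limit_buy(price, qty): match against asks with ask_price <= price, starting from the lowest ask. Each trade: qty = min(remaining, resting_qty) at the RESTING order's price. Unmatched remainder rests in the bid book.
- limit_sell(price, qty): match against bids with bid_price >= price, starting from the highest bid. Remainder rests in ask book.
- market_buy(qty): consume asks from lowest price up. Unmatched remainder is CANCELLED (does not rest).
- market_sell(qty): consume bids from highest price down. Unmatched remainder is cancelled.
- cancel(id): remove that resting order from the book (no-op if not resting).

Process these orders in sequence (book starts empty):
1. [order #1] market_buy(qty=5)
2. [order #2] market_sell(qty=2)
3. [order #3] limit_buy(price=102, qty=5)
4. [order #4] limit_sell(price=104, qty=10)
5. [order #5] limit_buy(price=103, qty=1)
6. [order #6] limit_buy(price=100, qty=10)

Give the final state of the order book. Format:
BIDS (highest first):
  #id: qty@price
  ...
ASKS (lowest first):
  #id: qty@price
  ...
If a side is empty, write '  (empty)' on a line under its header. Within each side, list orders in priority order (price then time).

After op 1 [order #1] market_buy(qty=5): fills=none; bids=[-] asks=[-]
After op 2 [order #2] market_sell(qty=2): fills=none; bids=[-] asks=[-]
After op 3 [order #3] limit_buy(price=102, qty=5): fills=none; bids=[#3:5@102] asks=[-]
After op 4 [order #4] limit_sell(price=104, qty=10): fills=none; bids=[#3:5@102] asks=[#4:10@104]
After op 5 [order #5] limit_buy(price=103, qty=1): fills=none; bids=[#5:1@103 #3:5@102] asks=[#4:10@104]
After op 6 [order #6] limit_buy(price=100, qty=10): fills=none; bids=[#5:1@103 #3:5@102 #6:10@100] asks=[#4:10@104]

Answer: BIDS (highest first):
  #5: 1@103
  #3: 5@102
  #6: 10@100
ASKS (lowest first):
  #4: 10@104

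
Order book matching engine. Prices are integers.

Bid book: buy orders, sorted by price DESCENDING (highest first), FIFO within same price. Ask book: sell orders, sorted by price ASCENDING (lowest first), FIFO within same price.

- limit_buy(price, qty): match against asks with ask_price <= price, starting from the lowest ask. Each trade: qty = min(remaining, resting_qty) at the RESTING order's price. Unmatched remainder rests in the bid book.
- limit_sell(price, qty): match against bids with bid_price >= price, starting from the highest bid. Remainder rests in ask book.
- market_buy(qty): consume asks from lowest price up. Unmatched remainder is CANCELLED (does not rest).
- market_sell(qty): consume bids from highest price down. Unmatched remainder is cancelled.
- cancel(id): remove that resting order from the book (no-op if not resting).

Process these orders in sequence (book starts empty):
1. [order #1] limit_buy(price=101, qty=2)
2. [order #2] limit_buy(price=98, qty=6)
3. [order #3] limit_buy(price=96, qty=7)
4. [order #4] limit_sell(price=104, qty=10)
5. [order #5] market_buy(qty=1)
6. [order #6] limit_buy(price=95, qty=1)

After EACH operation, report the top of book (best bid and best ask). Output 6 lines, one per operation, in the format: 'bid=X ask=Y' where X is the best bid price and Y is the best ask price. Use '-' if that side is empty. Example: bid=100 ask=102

After op 1 [order #1] limit_buy(price=101, qty=2): fills=none; bids=[#1:2@101] asks=[-]
After op 2 [order #2] limit_buy(price=98, qty=6): fills=none; bids=[#1:2@101 #2:6@98] asks=[-]
After op 3 [order #3] limit_buy(price=96, qty=7): fills=none; bids=[#1:2@101 #2:6@98 #3:7@96] asks=[-]
After op 4 [order #4] limit_sell(price=104, qty=10): fills=none; bids=[#1:2@101 #2:6@98 #3:7@96] asks=[#4:10@104]
After op 5 [order #5] market_buy(qty=1): fills=#5x#4:1@104; bids=[#1:2@101 #2:6@98 #3:7@96] asks=[#4:9@104]
After op 6 [order #6] limit_buy(price=95, qty=1): fills=none; bids=[#1:2@101 #2:6@98 #3:7@96 #6:1@95] asks=[#4:9@104]

Answer: bid=101 ask=-
bid=101 ask=-
bid=101 ask=-
bid=101 ask=104
bid=101 ask=104
bid=101 ask=104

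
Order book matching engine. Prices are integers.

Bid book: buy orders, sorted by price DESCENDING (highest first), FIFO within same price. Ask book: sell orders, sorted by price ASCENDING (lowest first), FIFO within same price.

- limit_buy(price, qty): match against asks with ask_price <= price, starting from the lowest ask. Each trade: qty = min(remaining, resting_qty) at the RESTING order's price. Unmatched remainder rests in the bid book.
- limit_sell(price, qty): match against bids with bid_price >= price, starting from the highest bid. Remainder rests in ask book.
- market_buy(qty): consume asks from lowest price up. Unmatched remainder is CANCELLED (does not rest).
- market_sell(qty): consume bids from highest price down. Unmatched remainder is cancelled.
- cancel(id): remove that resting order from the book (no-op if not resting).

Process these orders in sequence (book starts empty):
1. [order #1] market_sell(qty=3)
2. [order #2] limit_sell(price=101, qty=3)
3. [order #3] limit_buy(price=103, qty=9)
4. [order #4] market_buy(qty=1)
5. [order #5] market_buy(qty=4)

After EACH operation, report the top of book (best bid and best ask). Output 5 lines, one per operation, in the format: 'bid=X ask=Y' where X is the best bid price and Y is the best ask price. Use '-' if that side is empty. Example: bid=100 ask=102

Answer: bid=- ask=-
bid=- ask=101
bid=103 ask=-
bid=103 ask=-
bid=103 ask=-

Derivation:
After op 1 [order #1] market_sell(qty=3): fills=none; bids=[-] asks=[-]
After op 2 [order #2] limit_sell(price=101, qty=3): fills=none; bids=[-] asks=[#2:3@101]
After op 3 [order #3] limit_buy(price=103, qty=9): fills=#3x#2:3@101; bids=[#3:6@103] asks=[-]
After op 4 [order #4] market_buy(qty=1): fills=none; bids=[#3:6@103] asks=[-]
After op 5 [order #5] market_buy(qty=4): fills=none; bids=[#3:6@103] asks=[-]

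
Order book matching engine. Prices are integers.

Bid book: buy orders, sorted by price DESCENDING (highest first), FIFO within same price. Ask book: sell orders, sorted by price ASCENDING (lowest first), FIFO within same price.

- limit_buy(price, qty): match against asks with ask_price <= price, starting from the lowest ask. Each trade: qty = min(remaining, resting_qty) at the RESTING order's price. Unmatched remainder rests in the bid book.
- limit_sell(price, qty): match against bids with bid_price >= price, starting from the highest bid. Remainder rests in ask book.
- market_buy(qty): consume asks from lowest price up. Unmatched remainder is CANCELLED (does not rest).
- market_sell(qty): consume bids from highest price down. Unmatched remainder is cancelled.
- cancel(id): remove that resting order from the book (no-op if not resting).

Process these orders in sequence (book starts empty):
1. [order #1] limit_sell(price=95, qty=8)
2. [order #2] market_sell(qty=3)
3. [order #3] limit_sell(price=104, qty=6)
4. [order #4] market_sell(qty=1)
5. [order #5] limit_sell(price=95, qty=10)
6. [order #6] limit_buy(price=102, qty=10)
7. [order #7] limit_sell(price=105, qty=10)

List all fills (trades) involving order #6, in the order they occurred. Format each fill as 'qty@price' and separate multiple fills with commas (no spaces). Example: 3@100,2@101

Answer: 8@95,2@95

Derivation:
After op 1 [order #1] limit_sell(price=95, qty=8): fills=none; bids=[-] asks=[#1:8@95]
After op 2 [order #2] market_sell(qty=3): fills=none; bids=[-] asks=[#1:8@95]
After op 3 [order #3] limit_sell(price=104, qty=6): fills=none; bids=[-] asks=[#1:8@95 #3:6@104]
After op 4 [order #4] market_sell(qty=1): fills=none; bids=[-] asks=[#1:8@95 #3:6@104]
After op 5 [order #5] limit_sell(price=95, qty=10): fills=none; bids=[-] asks=[#1:8@95 #5:10@95 #3:6@104]
After op 6 [order #6] limit_buy(price=102, qty=10): fills=#6x#1:8@95 #6x#5:2@95; bids=[-] asks=[#5:8@95 #3:6@104]
After op 7 [order #7] limit_sell(price=105, qty=10): fills=none; bids=[-] asks=[#5:8@95 #3:6@104 #7:10@105]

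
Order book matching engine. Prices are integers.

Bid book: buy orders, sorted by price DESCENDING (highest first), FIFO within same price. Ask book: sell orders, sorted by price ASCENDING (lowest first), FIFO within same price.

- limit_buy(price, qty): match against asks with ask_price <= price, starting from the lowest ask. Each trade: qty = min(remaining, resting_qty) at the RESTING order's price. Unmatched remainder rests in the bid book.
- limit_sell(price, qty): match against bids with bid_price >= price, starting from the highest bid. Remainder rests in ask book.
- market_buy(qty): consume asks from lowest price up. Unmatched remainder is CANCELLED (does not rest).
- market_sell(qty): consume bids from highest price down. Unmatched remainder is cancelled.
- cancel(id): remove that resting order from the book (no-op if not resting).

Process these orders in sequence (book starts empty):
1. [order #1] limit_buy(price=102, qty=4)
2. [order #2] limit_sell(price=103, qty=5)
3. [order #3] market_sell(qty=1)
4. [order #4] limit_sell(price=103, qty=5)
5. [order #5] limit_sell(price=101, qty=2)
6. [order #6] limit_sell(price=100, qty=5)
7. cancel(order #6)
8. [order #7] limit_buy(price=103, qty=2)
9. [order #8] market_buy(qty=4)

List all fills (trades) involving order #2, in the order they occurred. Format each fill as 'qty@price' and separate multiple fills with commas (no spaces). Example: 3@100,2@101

After op 1 [order #1] limit_buy(price=102, qty=4): fills=none; bids=[#1:4@102] asks=[-]
After op 2 [order #2] limit_sell(price=103, qty=5): fills=none; bids=[#1:4@102] asks=[#2:5@103]
After op 3 [order #3] market_sell(qty=1): fills=#1x#3:1@102; bids=[#1:3@102] asks=[#2:5@103]
After op 4 [order #4] limit_sell(price=103, qty=5): fills=none; bids=[#1:3@102] asks=[#2:5@103 #4:5@103]
After op 5 [order #5] limit_sell(price=101, qty=2): fills=#1x#5:2@102; bids=[#1:1@102] asks=[#2:5@103 #4:5@103]
After op 6 [order #6] limit_sell(price=100, qty=5): fills=#1x#6:1@102; bids=[-] asks=[#6:4@100 #2:5@103 #4:5@103]
After op 7 cancel(order #6): fills=none; bids=[-] asks=[#2:5@103 #4:5@103]
After op 8 [order #7] limit_buy(price=103, qty=2): fills=#7x#2:2@103; bids=[-] asks=[#2:3@103 #4:5@103]
After op 9 [order #8] market_buy(qty=4): fills=#8x#2:3@103 #8x#4:1@103; bids=[-] asks=[#4:4@103]

Answer: 2@103,3@103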